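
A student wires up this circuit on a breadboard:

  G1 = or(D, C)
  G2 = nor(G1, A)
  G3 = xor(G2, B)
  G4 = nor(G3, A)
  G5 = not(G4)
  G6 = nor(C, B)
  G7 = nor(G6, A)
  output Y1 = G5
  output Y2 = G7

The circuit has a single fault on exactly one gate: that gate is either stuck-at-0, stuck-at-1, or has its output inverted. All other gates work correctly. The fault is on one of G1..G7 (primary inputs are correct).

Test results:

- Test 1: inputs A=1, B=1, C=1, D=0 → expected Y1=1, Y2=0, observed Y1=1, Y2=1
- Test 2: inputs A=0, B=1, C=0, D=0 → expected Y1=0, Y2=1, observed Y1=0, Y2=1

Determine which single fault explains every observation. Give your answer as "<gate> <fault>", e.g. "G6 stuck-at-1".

Fault-free values for test 1 (A=1, B=1, C=1, D=0): G1=1, G2=0, G3=1, G4=0, G5=1, G6=0, G7=0, giving Y1=1, Y2=0. Observed Y1=1, Y2=1.
Test 1: faults giving observed Y1=1, Y2=1 are {G7 stuck-at-1, G7 inverted output}.
Test 2 (A=0, B=1, C=0, D=0): fault-free G1=0, G2=1, G3=0, G4=1, G5=0, G6=0, G7=1 → Y1=0, Y2=1; observed Y1=0, Y2=1. Eliminates G7 inverted output.
Only G7 stuck-at-1 is consistent with every test.

G7 stuck-at-1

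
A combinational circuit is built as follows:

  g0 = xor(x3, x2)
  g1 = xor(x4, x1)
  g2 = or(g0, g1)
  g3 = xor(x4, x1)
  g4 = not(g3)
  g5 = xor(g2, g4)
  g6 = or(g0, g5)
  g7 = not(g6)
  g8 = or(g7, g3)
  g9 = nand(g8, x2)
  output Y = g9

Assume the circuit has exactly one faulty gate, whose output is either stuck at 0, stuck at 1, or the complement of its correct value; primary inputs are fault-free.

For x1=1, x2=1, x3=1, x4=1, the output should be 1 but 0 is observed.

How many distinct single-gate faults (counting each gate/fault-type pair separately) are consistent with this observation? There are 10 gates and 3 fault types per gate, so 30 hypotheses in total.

18

Fault-free: g0=0, g1=0, g2=0, g3=0, g4=1, g5=1, g6=1, g7=0, g8=0, g9=1 → 1. Observed 0.
  g0: none of the 3 fault types match ✗
  g1: stuck-at-1, inverted output ✓; others ✗
  g2: stuck-at-1, inverted output ✓; others ✗
  g3: stuck-at-1, inverted output ✓; others ✗
  g4: stuck-at-0, inverted output ✓; others ✗
  g5: stuck-at-0, inverted output ✓; others ✗
  g6: stuck-at-0, inverted output ✓; others ✗
  g7: stuck-at-1, inverted output ✓; others ✗
  g8: stuck-at-1, inverted output ✓; others ✗
  g9: stuck-at-0, inverted output ✓; others ✗
Consistent faults: {g1 stuck-at-1, g1 inverted output, g2 stuck-at-1, g2 inverted output, g3 stuck-at-1, g3 inverted output, g4 stuck-at-0, g4 inverted output, g5 stuck-at-0, g5 inverted output, g6 stuck-at-0, g6 inverted output, g7 stuck-at-1, g7 inverted output, g8 stuck-at-1, g8 inverted output, g9 stuck-at-0, g9 inverted output} — 18 in all.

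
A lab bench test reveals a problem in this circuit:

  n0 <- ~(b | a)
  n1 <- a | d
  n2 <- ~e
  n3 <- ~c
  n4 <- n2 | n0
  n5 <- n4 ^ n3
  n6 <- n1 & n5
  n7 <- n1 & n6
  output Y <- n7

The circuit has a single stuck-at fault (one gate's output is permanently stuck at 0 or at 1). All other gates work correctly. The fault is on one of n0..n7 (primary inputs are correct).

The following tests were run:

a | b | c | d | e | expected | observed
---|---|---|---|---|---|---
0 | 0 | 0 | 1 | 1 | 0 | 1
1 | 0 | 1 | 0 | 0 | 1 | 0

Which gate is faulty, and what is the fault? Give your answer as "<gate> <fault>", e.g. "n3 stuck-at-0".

n4 stuck-at-0

Fault-free values for test 1 (a=0, b=0, c=0, d=1, e=1): n0=1, n1=1, n2=0, n3=1, n4=1, n5=0, n6=0, n7=0, giving Y=0. Observed 1.
Test 1: faults giving observed 1 are {n0 stuck-at-0, n3 stuck-at-0, n4 stuck-at-0, n5 stuck-at-1, n6 stuck-at-1, n7 stuck-at-1}.
Test 2 (a=1, b=0, c=1, d=0, e=0): fault-free n0=0, n1=1, n2=1, n3=0, n4=1, n5=1, n6=1, n7=1 → 1; observed 0. Eliminates n0 stuck-at-0, n3 stuck-at-0, n5 stuck-at-1, n6 stuck-at-1, n7 stuck-at-1.
Only n4 stuck-at-0 is consistent with every test.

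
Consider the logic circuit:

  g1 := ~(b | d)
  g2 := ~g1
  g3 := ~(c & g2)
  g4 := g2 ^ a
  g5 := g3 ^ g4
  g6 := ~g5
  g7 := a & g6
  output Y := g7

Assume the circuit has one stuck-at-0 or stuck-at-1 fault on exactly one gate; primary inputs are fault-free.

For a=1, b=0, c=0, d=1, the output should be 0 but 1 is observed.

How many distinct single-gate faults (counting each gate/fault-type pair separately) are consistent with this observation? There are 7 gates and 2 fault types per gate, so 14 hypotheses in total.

7

Fault-free: g1=0, g2=1, g3=1, g4=0, g5=1, g6=0, g7=0 → 0. Observed 1.
  g1 stuck-at-0: output 0 ✗
  g1 stuck-at-1: output 1 ✓
  g2 stuck-at-0: output 1 ✓
  g2 stuck-at-1: output 0 ✗
  g3 stuck-at-0: output 1 ✓
  g3 stuck-at-1: output 0 ✗
  g4 stuck-at-0: output 0 ✗
  g4 stuck-at-1: output 1 ✓
  g5 stuck-at-0: output 1 ✓
  g5 stuck-at-1: output 0 ✗
  g6 stuck-at-0: output 0 ✗
  g6 stuck-at-1: output 1 ✓
  g7 stuck-at-0: output 0 ✗
  g7 stuck-at-1: output 1 ✓
Consistent faults: {g1 stuck-at-1, g2 stuck-at-0, g3 stuck-at-0, g4 stuck-at-1, g5 stuck-at-0, g6 stuck-at-1, g7 stuck-at-1} — 7 in all.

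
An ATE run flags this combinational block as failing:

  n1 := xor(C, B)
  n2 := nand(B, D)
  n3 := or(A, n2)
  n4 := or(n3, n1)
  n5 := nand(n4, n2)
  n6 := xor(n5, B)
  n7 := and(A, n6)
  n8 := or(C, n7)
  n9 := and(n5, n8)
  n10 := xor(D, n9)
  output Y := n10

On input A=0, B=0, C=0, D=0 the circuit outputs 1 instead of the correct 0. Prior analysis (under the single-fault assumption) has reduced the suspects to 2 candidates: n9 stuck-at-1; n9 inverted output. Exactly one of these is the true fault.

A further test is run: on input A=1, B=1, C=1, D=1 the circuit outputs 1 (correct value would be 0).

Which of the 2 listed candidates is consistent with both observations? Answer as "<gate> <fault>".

n9 inverted output

Evaluate each candidate on input A=1, B=1, C=1, D=1:
  n9 stuck-at-1: n1=0, n2=0, n3=1, n4=1, n5=1, n6=0, n7=0, n8=1, n9=1 [stuck-at-1], n10=0 → 0 — eliminated
  n9 inverted output: n1=0, n2=0, n3=1, n4=1, n5=1, n6=0, n7=0, n8=1, n9=0 [inverted output], n10=1 → 1 — matches
Only n9 inverted output reproduces the observed 1.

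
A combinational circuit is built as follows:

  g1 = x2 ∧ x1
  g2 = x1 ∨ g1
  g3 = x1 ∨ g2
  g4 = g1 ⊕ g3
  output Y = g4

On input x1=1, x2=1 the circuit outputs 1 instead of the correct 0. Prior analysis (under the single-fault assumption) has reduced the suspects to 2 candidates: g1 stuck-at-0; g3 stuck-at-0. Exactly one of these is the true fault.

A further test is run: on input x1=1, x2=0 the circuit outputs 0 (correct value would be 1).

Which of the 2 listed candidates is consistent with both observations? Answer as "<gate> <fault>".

Evaluate each candidate on input x1=1, x2=0:
  g1 stuck-at-0: g1=0 [stuck-at-0], g2=1, g3=1, g4=1 → 1 — eliminated
  g3 stuck-at-0: g1=0, g2=1, g3=0 [stuck-at-0], g4=0 → 0 — matches
Only g3 stuck-at-0 reproduces the observed 0.

g3 stuck-at-0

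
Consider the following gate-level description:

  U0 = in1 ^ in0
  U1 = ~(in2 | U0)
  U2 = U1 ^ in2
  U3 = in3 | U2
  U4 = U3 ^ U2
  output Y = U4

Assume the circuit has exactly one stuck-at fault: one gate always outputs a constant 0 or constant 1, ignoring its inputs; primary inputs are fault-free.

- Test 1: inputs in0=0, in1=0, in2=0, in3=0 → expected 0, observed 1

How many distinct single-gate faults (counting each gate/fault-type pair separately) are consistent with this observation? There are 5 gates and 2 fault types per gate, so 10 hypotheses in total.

Fault-free: U0=0, U1=1, U2=1, U3=1, U4=0 → 0. Observed 1.
  U0 stuck-at-0: output 0 ✗
  U0 stuck-at-1: output 0 ✗
  U1 stuck-at-0: output 0 ✗
  U1 stuck-at-1: output 0 ✗
  U2 stuck-at-0: output 0 ✗
  U2 stuck-at-1: output 0 ✗
  U3 stuck-at-0: output 1 ✓
  U3 stuck-at-1: output 0 ✗
  U4 stuck-at-0: output 0 ✗
  U4 stuck-at-1: output 1 ✓
Consistent faults: {U3 stuck-at-0, U4 stuck-at-1} — 2 in all.

2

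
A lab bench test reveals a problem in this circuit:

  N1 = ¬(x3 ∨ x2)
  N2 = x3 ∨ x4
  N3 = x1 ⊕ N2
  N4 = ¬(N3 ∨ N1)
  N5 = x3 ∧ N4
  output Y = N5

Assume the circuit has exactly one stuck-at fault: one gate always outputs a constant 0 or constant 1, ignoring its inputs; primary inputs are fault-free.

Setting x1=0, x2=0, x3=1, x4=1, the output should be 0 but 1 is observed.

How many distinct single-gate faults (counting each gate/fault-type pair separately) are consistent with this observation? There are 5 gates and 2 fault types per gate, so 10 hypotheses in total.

Fault-free: N1=0, N2=1, N3=1, N4=0, N5=0 → 0. Observed 1.
  N1 stuck-at-0: output 0 ✗
  N1 stuck-at-1: output 0 ✗
  N2 stuck-at-0: output 1 ✓
  N2 stuck-at-1: output 0 ✗
  N3 stuck-at-0: output 1 ✓
  N3 stuck-at-1: output 0 ✗
  N4 stuck-at-0: output 0 ✗
  N4 stuck-at-1: output 1 ✓
  N5 stuck-at-0: output 0 ✗
  N5 stuck-at-1: output 1 ✓
Consistent faults: {N2 stuck-at-0, N3 stuck-at-0, N4 stuck-at-1, N5 stuck-at-1} — 4 in all.

4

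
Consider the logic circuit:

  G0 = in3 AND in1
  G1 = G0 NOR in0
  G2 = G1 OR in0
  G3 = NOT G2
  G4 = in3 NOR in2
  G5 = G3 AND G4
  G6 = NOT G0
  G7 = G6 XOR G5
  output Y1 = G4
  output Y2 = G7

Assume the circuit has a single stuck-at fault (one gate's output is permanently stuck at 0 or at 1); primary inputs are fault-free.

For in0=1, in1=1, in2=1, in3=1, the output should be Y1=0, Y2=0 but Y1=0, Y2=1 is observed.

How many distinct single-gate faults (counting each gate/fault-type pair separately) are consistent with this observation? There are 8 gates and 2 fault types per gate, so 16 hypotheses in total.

Fault-free: G0=1, G1=0, G2=1, G3=0, G4=0, G5=0, G6=0, G7=0 → Y1=0, Y2=0. Observed Y1=0, Y2=1.
  G0: stuck-at-0 ✓; others ✗
  G1: none of the 2 fault types match ✗
  G2: none of the 2 fault types match ✗
  G3: none of the 2 fault types match ✗
  G4: none of the 2 fault types match ✗
  G5: stuck-at-1 ✓; others ✗
  G6: stuck-at-1 ✓; others ✗
  G7: stuck-at-1 ✓; others ✗
Consistent faults: {G0 stuck-at-0, G5 stuck-at-1, G6 stuck-at-1, G7 stuck-at-1} — 4 in all.

4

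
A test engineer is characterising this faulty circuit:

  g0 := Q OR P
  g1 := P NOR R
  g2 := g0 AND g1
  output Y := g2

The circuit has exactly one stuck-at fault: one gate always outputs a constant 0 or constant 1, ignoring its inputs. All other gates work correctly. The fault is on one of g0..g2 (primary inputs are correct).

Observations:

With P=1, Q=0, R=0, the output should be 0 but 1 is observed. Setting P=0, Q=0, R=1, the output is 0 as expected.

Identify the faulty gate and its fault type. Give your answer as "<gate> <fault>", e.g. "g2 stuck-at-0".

Fault-free values for test 1 (P=1, Q=0, R=0): g0=1, g1=0, g2=0, giving Y=0. Observed 1.
Test 1: faults giving observed 1 are {g1 stuck-at-1, g2 stuck-at-1}.
Test 2 (P=0, Q=0, R=1): fault-free g0=0, g1=0, g2=0 → 0; observed 0. Eliminates g2 stuck-at-1.
Only g1 stuck-at-1 is consistent with every test.

g1 stuck-at-1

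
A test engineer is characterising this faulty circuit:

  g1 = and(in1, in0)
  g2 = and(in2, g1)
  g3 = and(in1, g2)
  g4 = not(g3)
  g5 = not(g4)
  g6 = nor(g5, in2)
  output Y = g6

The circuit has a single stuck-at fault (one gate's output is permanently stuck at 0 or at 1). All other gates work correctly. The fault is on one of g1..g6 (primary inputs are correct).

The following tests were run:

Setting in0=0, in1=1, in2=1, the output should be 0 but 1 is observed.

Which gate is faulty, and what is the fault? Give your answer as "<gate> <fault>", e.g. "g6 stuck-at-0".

Fault-free values for test 1 (in0=0, in1=1, in2=1): g1=0, g2=0, g3=0, g4=1, g5=0, g6=0, giving Y=0. Observed 1.
Test 1: faults giving observed 1 are {g6 stuck-at-1}.
Only g6 stuck-at-1 is consistent with every test.

g6 stuck-at-1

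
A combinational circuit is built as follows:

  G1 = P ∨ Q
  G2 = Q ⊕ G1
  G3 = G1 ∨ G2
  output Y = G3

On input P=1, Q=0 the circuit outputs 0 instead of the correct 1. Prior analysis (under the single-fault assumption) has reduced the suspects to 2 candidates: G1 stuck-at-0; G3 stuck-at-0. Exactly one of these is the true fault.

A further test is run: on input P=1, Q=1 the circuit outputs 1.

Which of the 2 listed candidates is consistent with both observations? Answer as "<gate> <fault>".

G1 stuck-at-0

Evaluate each candidate on input P=1, Q=1:
  G1 stuck-at-0: G1=0 [stuck-at-0], G2=1, G3=1 → 1 — matches
  G3 stuck-at-0: G1=1, G2=0, G3=0 [stuck-at-0] → 0 — eliminated
Only G1 stuck-at-0 reproduces the observed 1.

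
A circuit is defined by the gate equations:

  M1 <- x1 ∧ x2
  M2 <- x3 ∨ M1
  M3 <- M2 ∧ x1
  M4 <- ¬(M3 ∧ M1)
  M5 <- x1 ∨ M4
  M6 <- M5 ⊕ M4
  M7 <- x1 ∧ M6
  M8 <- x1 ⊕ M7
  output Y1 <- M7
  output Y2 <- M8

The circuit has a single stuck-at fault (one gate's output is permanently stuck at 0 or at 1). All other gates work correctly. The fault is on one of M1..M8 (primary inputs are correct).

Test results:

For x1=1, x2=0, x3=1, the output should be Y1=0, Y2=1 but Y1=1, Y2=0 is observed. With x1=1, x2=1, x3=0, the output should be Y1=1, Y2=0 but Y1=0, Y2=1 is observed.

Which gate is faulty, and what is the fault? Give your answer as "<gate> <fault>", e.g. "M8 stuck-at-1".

Fault-free values for test 1 (x1=1, x2=0, x3=1): M1=0, M2=1, M3=1, M4=1, M5=1, M6=0, M7=0, M8=1, giving Y1=0, Y2=1. Observed Y1=1, Y2=0.
Test 1: faults giving observed Y1=1, Y2=0 are {M1 stuck-at-1, M4 stuck-at-0, M5 stuck-at-0, M6 stuck-at-1, M7 stuck-at-1}.
Test 2 (x1=1, x2=1, x3=0): fault-free M1=1, M2=1, M3=1, M4=0, M5=1, M6=1, M7=1, M8=0 → Y1=1, Y2=0; observed Y1=0, Y2=1. Eliminates M1 stuck-at-1, M4 stuck-at-0, M6 stuck-at-1, M7 stuck-at-1.
Only M5 stuck-at-0 is consistent with every test.

M5 stuck-at-0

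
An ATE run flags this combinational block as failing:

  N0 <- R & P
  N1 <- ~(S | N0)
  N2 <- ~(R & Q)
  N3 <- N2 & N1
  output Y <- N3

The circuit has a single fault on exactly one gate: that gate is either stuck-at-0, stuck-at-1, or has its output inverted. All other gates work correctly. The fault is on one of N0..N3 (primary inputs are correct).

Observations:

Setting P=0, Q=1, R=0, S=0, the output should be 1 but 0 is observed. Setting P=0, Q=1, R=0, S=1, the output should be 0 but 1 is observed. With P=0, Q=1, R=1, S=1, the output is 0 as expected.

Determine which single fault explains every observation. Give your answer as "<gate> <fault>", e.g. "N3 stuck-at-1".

Fault-free values for test 1 (P=0, Q=1, R=0, S=0): N0=0, N1=1, N2=1, N3=1, giving Y=1. Observed 0.
Test 1: faults giving observed 0 are {N0 stuck-at-1, N0 inverted output, N1 stuck-at-0, N1 inverted output, N2 stuck-at-0, N2 inverted output, N3 stuck-at-0, N3 inverted output}.
Test 2 (P=0, Q=1, R=0, S=1): fault-free N0=0, N1=0, N2=1, N3=0 → 0; observed 1. Eliminates N0 stuck-at-1, N0 inverted output, N1 stuck-at-0, N2 stuck-at-0, N2 inverted output, N3 stuck-at-0.
Test 3 (P=0, Q=1, R=1, S=1): fault-free N0=0, N1=0, N2=0, N3=0 → 0; observed 0. Eliminates N3 inverted output.
Only N1 inverted output is consistent with every test.

N1 inverted output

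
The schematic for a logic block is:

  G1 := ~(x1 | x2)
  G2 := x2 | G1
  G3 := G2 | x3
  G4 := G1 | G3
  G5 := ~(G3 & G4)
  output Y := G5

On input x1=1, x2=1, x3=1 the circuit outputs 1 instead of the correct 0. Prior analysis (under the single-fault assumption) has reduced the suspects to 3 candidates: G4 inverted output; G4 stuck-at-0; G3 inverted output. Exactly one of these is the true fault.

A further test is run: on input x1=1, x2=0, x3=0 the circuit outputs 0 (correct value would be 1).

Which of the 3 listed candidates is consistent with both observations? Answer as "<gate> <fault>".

G3 inverted output

Evaluate each candidate on input x1=1, x2=0, x3=0:
  G4 inverted output: G1=0, G2=0, G3=0, G4=1 [inverted output], G5=1 → 1 — eliminated
  G4 stuck-at-0: G1=0, G2=0, G3=0, G4=0 [stuck-at-0], G5=1 → 1 — eliminated
  G3 inverted output: G1=0, G2=0, G3=1 [inverted output], G4=1, G5=0 → 0 — matches
Only G3 inverted output reproduces the observed 0.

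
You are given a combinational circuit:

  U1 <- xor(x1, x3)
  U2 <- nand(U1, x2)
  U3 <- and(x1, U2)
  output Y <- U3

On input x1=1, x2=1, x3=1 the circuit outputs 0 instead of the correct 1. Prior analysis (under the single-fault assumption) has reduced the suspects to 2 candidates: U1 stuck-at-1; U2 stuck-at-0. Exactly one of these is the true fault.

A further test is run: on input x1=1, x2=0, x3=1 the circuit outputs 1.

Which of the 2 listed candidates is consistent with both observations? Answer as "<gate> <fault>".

U1 stuck-at-1

Evaluate each candidate on input x1=1, x2=0, x3=1:
  U1 stuck-at-1: U1=1 [stuck-at-1], U2=1, U3=1 → 1 — matches
  U2 stuck-at-0: U1=0, U2=0 [stuck-at-0], U3=0 → 0 — eliminated
Only U1 stuck-at-1 reproduces the observed 1.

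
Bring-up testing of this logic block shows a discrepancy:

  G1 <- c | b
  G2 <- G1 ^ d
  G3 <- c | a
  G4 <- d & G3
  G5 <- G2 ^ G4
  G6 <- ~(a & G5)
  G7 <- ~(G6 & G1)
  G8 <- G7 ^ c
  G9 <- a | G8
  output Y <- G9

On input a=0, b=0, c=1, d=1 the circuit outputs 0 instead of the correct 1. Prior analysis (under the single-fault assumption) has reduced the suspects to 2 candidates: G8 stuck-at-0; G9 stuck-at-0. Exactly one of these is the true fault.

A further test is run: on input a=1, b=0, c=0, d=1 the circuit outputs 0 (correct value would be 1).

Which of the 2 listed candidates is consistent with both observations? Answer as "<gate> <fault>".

G9 stuck-at-0

Evaluate each candidate on input a=1, b=0, c=0, d=1:
  G8 stuck-at-0: G1=0, G2=1, G3=1, G4=1, G5=0, G6=1, G7=1, G8=0 [stuck-at-0], G9=1 → 1 — eliminated
  G9 stuck-at-0: G1=0, G2=1, G3=1, G4=1, G5=0, G6=1, G7=1, G8=1, G9=0 [stuck-at-0] → 0 — matches
Only G9 stuck-at-0 reproduces the observed 0.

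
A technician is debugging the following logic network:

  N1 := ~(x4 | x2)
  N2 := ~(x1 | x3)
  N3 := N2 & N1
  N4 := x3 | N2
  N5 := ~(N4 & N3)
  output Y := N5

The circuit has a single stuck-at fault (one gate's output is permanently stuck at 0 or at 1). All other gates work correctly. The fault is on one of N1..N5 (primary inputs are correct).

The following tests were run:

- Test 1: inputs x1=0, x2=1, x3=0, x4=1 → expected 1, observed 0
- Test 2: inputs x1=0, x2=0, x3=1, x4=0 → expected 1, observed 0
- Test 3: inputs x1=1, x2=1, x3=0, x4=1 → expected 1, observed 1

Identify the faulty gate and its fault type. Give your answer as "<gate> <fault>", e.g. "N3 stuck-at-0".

N3 stuck-at-1

Fault-free values for test 1 (x1=0, x2=1, x3=0, x4=1): N1=0, N2=1, N3=0, N4=1, N5=1, giving Y=1. Observed 0.
Test 1: faults giving observed 0 are {N1 stuck-at-1, N3 stuck-at-1, N5 stuck-at-0}.
Test 2 (x1=0, x2=0, x3=1, x4=0): fault-free N1=1, N2=0, N3=0, N4=1, N5=1 → 1; observed 0. Eliminates N1 stuck-at-1.
Test 3 (x1=1, x2=1, x3=0, x4=1): fault-free N1=0, N2=0, N3=0, N4=0, N5=1 → 1; observed 1. Eliminates N5 stuck-at-0.
Only N3 stuck-at-1 is consistent with every test.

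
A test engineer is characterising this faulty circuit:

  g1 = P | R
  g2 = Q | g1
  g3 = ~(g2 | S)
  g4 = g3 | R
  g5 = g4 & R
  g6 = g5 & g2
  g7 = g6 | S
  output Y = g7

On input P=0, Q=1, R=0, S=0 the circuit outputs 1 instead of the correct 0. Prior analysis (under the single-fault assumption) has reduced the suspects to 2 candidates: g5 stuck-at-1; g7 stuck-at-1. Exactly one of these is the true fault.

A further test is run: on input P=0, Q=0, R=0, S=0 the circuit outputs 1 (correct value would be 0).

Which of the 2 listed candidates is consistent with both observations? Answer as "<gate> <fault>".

Evaluate each candidate on input P=0, Q=0, R=0, S=0:
  g5 stuck-at-1: g1=0, g2=0, g3=1, g4=1, g5=1 [stuck-at-1], g6=0, g7=0 → 0 — eliminated
  g7 stuck-at-1: g1=0, g2=0, g3=1, g4=1, g5=0, g6=0, g7=1 [stuck-at-1] → 1 — matches
Only g7 stuck-at-1 reproduces the observed 1.

g7 stuck-at-1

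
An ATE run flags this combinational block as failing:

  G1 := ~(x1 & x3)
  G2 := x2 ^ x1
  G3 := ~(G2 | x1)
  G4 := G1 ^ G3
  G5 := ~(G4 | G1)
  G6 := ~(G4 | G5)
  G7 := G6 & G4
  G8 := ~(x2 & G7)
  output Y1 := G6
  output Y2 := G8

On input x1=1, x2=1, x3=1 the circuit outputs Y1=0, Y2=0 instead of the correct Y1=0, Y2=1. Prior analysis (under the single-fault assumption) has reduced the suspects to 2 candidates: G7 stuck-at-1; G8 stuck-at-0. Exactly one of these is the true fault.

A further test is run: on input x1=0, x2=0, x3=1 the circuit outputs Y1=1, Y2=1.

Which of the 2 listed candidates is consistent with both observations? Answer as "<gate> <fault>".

Evaluate each candidate on input x1=0, x2=0, x3=1:
  G7 stuck-at-1: G1=1, G2=0, G3=1, G4=0, G5=0, G6=1, G7=1 [stuck-at-1], G8=1 → Y1=1, Y2=1 — matches
  G8 stuck-at-0: G1=1, G2=0, G3=1, G4=0, G5=0, G6=1, G7=0, G8=0 [stuck-at-0] → Y1=1, Y2=0 — eliminated
Only G7 stuck-at-1 reproduces the observed Y1=1, Y2=1.

G7 stuck-at-1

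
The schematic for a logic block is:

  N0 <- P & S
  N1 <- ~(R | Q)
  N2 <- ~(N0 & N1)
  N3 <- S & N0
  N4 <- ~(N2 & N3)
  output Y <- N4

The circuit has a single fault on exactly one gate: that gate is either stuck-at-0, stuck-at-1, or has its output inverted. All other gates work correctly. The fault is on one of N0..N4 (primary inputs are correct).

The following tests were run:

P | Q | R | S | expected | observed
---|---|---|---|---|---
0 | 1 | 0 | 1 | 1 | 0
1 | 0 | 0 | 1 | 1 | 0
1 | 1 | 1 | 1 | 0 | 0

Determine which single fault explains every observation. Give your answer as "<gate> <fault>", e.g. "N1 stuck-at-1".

N4 stuck-at-0

Fault-free values for test 1 (P=0, Q=1, R=0, S=1): N0=0, N1=0, N2=1, N3=0, N4=1, giving Y=1. Observed 0.
Test 1: faults giving observed 0 are {N0 stuck-at-1, N0 inverted output, N3 stuck-at-1, N3 inverted output, N4 stuck-at-0, N4 inverted output}.
Test 2 (P=1, Q=0, R=0, S=1): fault-free N0=1, N1=1, N2=0, N3=1, N4=1 → 1; observed 0. Eliminates N0 stuck-at-1, N0 inverted output, N3 stuck-at-1, N3 inverted output.
Test 3 (P=1, Q=1, R=1, S=1): fault-free N0=1, N1=0, N2=1, N3=1, N4=0 → 0; observed 0. Eliminates N4 inverted output.
Only N4 stuck-at-0 is consistent with every test.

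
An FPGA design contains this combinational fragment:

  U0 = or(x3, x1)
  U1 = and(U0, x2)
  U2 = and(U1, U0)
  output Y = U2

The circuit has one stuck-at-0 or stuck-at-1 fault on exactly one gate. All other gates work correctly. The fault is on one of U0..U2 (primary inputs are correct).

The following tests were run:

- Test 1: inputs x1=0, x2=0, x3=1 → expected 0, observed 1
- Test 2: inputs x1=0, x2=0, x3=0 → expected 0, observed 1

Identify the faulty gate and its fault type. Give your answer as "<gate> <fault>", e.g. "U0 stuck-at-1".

Fault-free values for test 1 (x1=0, x2=0, x3=1): U0=1, U1=0, U2=0, giving Y=0. Observed 1.
Test 1: faults giving observed 1 are {U1 stuck-at-1, U2 stuck-at-1}.
Test 2 (x1=0, x2=0, x3=0): fault-free U0=0, U1=0, U2=0 → 0; observed 1. Eliminates U1 stuck-at-1.
Only U2 stuck-at-1 is consistent with every test.

U2 stuck-at-1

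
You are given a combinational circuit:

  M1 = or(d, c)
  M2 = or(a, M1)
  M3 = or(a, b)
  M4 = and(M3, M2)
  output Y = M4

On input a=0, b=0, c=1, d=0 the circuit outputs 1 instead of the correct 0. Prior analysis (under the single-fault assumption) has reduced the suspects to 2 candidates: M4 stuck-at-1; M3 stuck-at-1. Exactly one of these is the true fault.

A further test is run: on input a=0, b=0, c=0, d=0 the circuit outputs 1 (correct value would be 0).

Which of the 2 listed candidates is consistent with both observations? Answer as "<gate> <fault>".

Evaluate each candidate on input a=0, b=0, c=0, d=0:
  M4 stuck-at-1: M1=0, M2=0, M3=0, M4=1 [stuck-at-1] → 1 — matches
  M3 stuck-at-1: M1=0, M2=0, M3=1 [stuck-at-1], M4=0 → 0 — eliminated
Only M4 stuck-at-1 reproduces the observed 1.

M4 stuck-at-1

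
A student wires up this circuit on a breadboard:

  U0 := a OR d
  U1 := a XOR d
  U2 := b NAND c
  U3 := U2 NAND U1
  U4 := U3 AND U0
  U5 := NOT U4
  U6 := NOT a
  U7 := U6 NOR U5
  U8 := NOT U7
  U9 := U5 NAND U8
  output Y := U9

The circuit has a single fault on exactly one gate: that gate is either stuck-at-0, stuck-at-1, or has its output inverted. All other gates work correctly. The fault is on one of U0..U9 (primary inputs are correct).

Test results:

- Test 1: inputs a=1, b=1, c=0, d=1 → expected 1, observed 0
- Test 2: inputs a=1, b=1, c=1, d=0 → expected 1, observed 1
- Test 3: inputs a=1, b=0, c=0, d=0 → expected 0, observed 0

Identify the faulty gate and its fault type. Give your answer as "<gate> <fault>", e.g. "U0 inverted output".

U1 stuck-at-1

Fault-free values for test 1 (a=1, b=1, c=0, d=1): U0=1, U1=0, U2=1, U3=1, U4=1, U5=0, U6=0, U7=1, U8=0, U9=1, giving Y=1. Observed 0.
Test 1: faults giving observed 0 are {U0 stuck-at-0, U0 inverted output, U1 stuck-at-1, U1 inverted output, U3 stuck-at-0, U3 inverted output, U4 stuck-at-0, U4 inverted output, U5 stuck-at-1, U5 inverted output, U9 stuck-at-0, U9 inverted output}.
Test 2 (a=1, b=1, c=1, d=0): fault-free U0=1, U1=1, U2=0, U3=1, U4=1, U5=0, U6=0, U7=1, U8=0, U9=1 → 1; observed 1. Eliminates U0 stuck-at-0, U0 inverted output, U3 stuck-at-0, U3 inverted output, U4 stuck-at-0, U4 inverted output, U5 stuck-at-1, U5 inverted output, U9 stuck-at-0, U9 inverted output.
Test 3 (a=1, b=0, c=0, d=0): fault-free U0=1, U1=1, U2=1, U3=0, U4=0, U5=1, U6=0, U7=0, U8=1, U9=0 → 0; observed 0. Eliminates U1 inverted output.
Only U1 stuck-at-1 is consistent with every test.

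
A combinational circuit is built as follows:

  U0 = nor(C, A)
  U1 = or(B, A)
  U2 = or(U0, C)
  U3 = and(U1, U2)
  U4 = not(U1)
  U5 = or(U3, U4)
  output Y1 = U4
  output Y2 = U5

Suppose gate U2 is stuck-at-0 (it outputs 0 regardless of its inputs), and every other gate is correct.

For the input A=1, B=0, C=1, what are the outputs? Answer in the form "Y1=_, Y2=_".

Y1=0, Y2=0

Propagate with U2 forced: U0=0, U1=1, U2=0 [stuck-at-0], U3=0, U4=0, U5=0.
So the outputs are Y1=0, Y2=0. (Without the fault they would be Y1=0, Y2=1.)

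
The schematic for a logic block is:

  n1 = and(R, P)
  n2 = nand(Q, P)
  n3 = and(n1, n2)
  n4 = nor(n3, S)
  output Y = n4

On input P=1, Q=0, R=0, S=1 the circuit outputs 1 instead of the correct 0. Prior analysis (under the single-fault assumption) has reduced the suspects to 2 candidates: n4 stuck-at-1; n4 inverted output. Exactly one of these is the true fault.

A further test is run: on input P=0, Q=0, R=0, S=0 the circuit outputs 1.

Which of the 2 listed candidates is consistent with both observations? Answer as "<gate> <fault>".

Evaluate each candidate on input P=0, Q=0, R=0, S=0:
  n4 stuck-at-1: n1=0, n2=1, n3=0, n4=1 [stuck-at-1] → 1 — matches
  n4 inverted output: n1=0, n2=1, n3=0, n4=0 [inverted output] → 0 — eliminated
Only n4 stuck-at-1 reproduces the observed 1.

n4 stuck-at-1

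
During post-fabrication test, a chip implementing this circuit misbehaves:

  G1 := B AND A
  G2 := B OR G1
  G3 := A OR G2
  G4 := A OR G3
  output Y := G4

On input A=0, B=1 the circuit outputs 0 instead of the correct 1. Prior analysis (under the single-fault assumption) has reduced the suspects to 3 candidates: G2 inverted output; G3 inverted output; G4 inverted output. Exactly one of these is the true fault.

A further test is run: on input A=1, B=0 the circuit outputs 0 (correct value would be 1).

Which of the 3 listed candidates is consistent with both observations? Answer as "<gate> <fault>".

G4 inverted output

Evaluate each candidate on input A=1, B=0:
  G2 inverted output: G1=0, G2=1 [inverted output], G3=1, G4=1 → 1 — eliminated
  G3 inverted output: G1=0, G2=0, G3=0 [inverted output], G4=1 → 1 — eliminated
  G4 inverted output: G1=0, G2=0, G3=1, G4=0 [inverted output] → 0 — matches
Only G4 inverted output reproduces the observed 0.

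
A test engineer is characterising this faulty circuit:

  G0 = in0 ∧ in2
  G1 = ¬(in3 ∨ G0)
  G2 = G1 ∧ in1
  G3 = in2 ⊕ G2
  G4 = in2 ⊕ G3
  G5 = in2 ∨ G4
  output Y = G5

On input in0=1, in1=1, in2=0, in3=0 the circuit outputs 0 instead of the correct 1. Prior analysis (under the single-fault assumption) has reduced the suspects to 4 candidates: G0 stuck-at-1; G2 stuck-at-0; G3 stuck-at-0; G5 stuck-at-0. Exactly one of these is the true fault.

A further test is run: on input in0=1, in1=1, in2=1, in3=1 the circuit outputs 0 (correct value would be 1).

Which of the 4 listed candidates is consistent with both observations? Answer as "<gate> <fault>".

Evaluate each candidate on input in0=1, in1=1, in2=1, in3=1:
  G0 stuck-at-1: G0=1 [stuck-at-1], G1=0, G2=0, G3=1, G4=0, G5=1 → 1 — eliminated
  G2 stuck-at-0: G0=1, G1=0, G2=0 [stuck-at-0], G3=1, G4=0, G5=1 → 1 — eliminated
  G3 stuck-at-0: G0=1, G1=0, G2=0, G3=0 [stuck-at-0], G4=1, G5=1 → 1 — eliminated
  G5 stuck-at-0: G0=1, G1=0, G2=0, G3=1, G4=0, G5=0 [stuck-at-0] → 0 — matches
Only G5 stuck-at-0 reproduces the observed 0.

G5 stuck-at-0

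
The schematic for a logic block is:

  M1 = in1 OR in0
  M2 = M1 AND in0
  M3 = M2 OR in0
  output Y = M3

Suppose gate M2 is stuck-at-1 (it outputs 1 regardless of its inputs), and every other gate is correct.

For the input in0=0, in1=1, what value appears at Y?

Propagate with M2 forced: M1=1, M2=1 [stuck-at-1], M3=1.
So Y = 1. (Without the fault it would be 0.)

1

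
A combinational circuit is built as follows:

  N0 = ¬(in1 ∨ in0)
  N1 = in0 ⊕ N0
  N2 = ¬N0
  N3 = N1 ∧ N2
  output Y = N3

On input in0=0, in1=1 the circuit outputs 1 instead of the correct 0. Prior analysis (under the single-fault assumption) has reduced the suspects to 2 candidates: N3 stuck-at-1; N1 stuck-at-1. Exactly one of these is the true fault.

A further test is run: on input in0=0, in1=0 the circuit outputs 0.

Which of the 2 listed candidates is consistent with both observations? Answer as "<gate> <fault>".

N1 stuck-at-1

Evaluate each candidate on input in0=0, in1=0:
  N3 stuck-at-1: N0=1, N1=1, N2=0, N3=1 [stuck-at-1] → 1 — eliminated
  N1 stuck-at-1: N0=1, N1=1 [stuck-at-1], N2=0, N3=0 → 0 — matches
Only N1 stuck-at-1 reproduces the observed 0.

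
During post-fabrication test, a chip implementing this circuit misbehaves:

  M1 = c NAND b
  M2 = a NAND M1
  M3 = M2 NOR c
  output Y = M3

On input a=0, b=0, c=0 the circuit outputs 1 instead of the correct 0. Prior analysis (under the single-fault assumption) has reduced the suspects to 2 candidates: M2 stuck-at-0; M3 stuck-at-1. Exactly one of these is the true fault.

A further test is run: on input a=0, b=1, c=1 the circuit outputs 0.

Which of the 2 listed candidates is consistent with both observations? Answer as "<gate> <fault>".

M2 stuck-at-0

Evaluate each candidate on input a=0, b=1, c=1:
  M2 stuck-at-0: M1=0, M2=0 [stuck-at-0], M3=0 → 0 — matches
  M3 stuck-at-1: M1=0, M2=1, M3=1 [stuck-at-1] → 1 — eliminated
Only M2 stuck-at-0 reproduces the observed 0.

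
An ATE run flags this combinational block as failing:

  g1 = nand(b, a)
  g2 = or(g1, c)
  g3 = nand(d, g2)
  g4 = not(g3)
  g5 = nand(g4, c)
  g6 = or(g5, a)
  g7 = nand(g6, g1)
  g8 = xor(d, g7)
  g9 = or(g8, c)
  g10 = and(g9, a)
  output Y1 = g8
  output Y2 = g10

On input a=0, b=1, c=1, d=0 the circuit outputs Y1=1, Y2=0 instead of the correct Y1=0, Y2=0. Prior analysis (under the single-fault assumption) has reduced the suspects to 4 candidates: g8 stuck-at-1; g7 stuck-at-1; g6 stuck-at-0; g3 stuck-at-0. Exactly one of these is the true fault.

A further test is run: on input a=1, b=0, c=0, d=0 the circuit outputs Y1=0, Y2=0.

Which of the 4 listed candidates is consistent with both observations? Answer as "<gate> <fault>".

Evaluate each candidate on input a=1, b=0, c=0, d=0:
  g8 stuck-at-1: g1=1, g2=1, g3=1, g4=0, g5=1, g6=1, g7=0, g8=1 [stuck-at-1], g9=1, g10=1 → Y1=1, Y2=1 — eliminated
  g7 stuck-at-1: g1=1, g2=1, g3=1, g4=0, g5=1, g6=1, g7=1 [stuck-at-1], g8=1, g9=1, g10=1 → Y1=1, Y2=1 — eliminated
  g6 stuck-at-0: g1=1, g2=1, g3=1, g4=0, g5=1, g6=0 [stuck-at-0], g7=1, g8=1, g9=1, g10=1 → Y1=1, Y2=1 — eliminated
  g3 stuck-at-0: g1=1, g2=1, g3=0 [stuck-at-0], g4=1, g5=1, g6=1, g7=0, g8=0, g9=0, g10=0 → Y1=0, Y2=0 — matches
Only g3 stuck-at-0 reproduces the observed Y1=0, Y2=0.

g3 stuck-at-0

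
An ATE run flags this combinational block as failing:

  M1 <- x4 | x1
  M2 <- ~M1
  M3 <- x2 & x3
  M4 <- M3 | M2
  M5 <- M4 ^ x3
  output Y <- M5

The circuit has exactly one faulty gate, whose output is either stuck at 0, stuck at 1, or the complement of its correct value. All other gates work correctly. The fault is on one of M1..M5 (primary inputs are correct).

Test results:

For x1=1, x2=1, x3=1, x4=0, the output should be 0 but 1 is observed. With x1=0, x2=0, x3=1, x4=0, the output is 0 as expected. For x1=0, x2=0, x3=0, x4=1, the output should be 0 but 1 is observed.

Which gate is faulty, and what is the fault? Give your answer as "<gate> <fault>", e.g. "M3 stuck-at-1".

Fault-free values for test 1 (x1=1, x2=1, x3=1, x4=0): M1=1, M2=0, M3=1, M4=1, M5=0, giving Y=0. Observed 1.
Test 1: faults giving observed 1 are {M3 stuck-at-0, M3 inverted output, M4 stuck-at-0, M4 inverted output, M5 stuck-at-1, M5 inverted output}.
Test 2 (x1=0, x2=0, x3=1, x4=0): fault-free M1=0, M2=1, M3=0, M4=1, M5=0 → 0; observed 0. Eliminates M4 stuck-at-0, M4 inverted output, M5 stuck-at-1, M5 inverted output.
Test 3 (x1=0, x2=0, x3=0, x4=1): fault-free M1=1, M2=0, M3=0, M4=0, M5=0 → 0; observed 1. Eliminates M3 stuck-at-0.
Only M3 inverted output is consistent with every test.

M3 inverted output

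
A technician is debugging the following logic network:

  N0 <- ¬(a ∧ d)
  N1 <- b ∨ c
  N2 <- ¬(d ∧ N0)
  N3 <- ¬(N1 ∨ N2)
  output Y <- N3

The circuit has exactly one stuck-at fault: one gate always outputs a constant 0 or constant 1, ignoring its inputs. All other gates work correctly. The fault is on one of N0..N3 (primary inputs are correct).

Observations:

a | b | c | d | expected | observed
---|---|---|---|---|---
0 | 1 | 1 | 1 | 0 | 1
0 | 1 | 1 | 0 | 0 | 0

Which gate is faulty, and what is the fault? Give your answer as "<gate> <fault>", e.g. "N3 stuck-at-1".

Fault-free values for test 1 (a=0, b=1, c=1, d=1): N0=1, N1=1, N2=0, N3=0, giving Y=0. Observed 1.
Test 1: faults giving observed 1 are {N1 stuck-at-0, N3 stuck-at-1}.
Test 2 (a=0, b=1, c=1, d=0): fault-free N0=1, N1=1, N2=1, N3=0 → 0; observed 0. Eliminates N3 stuck-at-1.
Only N1 stuck-at-0 is consistent with every test.

N1 stuck-at-0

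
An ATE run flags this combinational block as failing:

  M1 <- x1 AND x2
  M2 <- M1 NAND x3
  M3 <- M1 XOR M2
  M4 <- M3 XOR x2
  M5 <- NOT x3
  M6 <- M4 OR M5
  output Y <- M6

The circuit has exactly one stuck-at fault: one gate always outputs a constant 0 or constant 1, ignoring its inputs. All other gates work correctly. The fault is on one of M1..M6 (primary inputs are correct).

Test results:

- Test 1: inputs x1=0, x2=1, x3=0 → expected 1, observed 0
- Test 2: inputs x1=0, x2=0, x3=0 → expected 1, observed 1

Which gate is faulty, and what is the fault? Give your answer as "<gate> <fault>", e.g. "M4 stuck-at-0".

Fault-free values for test 1 (x1=0, x2=1, x3=0): M1=0, M2=1, M3=1, M4=0, M5=1, M6=1, giving Y=1. Observed 0.
Test 1: faults giving observed 0 are {M5 stuck-at-0, M6 stuck-at-0}.
Test 2 (x1=0, x2=0, x3=0): fault-free M1=0, M2=1, M3=1, M4=1, M5=1, M6=1 → 1; observed 1. Eliminates M6 stuck-at-0.
Only M5 stuck-at-0 is consistent with every test.

M5 stuck-at-0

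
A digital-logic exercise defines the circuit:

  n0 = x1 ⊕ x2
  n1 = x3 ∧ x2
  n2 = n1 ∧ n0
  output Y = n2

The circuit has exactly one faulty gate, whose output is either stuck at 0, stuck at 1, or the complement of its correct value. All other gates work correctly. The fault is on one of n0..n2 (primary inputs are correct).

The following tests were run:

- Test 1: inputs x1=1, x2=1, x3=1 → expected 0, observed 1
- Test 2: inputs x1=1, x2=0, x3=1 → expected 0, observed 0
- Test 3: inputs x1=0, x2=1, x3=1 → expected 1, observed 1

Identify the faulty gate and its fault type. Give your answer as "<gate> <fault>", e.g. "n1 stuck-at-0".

n0 stuck-at-1

Fault-free values for test 1 (x1=1, x2=1, x3=1): n0=0, n1=1, n2=0, giving Y=0. Observed 1.
Test 1: faults giving observed 1 are {n0 stuck-at-1, n0 inverted output, n2 stuck-at-1, n2 inverted output}.
Test 2 (x1=1, x2=0, x3=1): fault-free n0=1, n1=0, n2=0 → 0; observed 0. Eliminates n2 stuck-at-1, n2 inverted output.
Test 3 (x1=0, x2=1, x3=1): fault-free n0=1, n1=1, n2=1 → 1; observed 1. Eliminates n0 inverted output.
Only n0 stuck-at-1 is consistent with every test.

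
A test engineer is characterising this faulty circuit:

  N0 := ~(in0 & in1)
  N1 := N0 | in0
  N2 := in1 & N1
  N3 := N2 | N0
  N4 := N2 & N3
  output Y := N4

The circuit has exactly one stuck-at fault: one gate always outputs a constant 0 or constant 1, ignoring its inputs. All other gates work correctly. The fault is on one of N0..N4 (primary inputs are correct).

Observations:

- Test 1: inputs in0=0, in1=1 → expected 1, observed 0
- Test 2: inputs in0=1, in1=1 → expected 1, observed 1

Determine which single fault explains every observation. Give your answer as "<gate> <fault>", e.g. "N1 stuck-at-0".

Fault-free values for test 1 (in0=0, in1=1): N0=1, N1=1, N2=1, N3=1, N4=1, giving Y=1. Observed 0.
Test 1: faults giving observed 0 are {N0 stuck-at-0, N1 stuck-at-0, N2 stuck-at-0, N3 stuck-at-0, N4 stuck-at-0}.
Test 2 (in0=1, in1=1): fault-free N0=0, N1=1, N2=1, N3=1, N4=1 → 1; observed 1. Eliminates N1 stuck-at-0, N2 stuck-at-0, N3 stuck-at-0, N4 stuck-at-0.
Only N0 stuck-at-0 is consistent with every test.

N0 stuck-at-0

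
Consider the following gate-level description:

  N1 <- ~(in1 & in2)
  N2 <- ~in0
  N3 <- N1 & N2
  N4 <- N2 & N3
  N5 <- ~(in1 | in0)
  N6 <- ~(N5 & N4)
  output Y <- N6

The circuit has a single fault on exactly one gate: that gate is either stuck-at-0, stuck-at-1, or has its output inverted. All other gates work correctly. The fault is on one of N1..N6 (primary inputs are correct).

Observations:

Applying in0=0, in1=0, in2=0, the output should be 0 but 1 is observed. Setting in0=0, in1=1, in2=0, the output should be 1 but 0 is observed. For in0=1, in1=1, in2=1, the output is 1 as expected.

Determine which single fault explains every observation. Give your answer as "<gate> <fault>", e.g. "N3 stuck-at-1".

Fault-free values for test 1 (in0=0, in1=0, in2=0): N1=1, N2=1, N3=1, N4=1, N5=1, N6=0, giving Y=0. Observed 1.
Test 1: faults giving observed 1 are {N1 stuck-at-0, N1 inverted output, N2 stuck-at-0, N2 inverted output, N3 stuck-at-0, N3 inverted output, N4 stuck-at-0, N4 inverted output, N5 stuck-at-0, N5 inverted output, N6 stuck-at-1, N6 inverted output}.
Test 2 (in0=0, in1=1, in2=0): fault-free N1=1, N2=1, N3=1, N4=1, N5=0, N6=1 → 1; observed 0. Eliminates N1 stuck-at-0, N1 inverted output, N2 stuck-at-0, N2 inverted output, N3 stuck-at-0, N3 inverted output, N4 stuck-at-0, N4 inverted output, N5 stuck-at-0, N6 stuck-at-1.
Test 3 (in0=1, in1=1, in2=1): fault-free N1=0, N2=0, N3=0, N4=0, N5=0, N6=1 → 1; observed 1. Eliminates N6 inverted output.
Only N5 inverted output is consistent with every test.

N5 inverted output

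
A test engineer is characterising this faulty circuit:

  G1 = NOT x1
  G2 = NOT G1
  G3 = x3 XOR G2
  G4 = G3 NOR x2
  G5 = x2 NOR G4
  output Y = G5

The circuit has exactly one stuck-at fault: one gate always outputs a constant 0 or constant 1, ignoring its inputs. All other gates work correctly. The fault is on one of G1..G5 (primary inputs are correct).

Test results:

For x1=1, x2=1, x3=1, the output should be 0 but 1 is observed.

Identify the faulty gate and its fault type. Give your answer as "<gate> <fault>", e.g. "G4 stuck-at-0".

G5 stuck-at-1

Fault-free values for test 1 (x1=1, x2=1, x3=1): G1=0, G2=1, G3=0, G4=0, G5=0, giving Y=0. Observed 1.
Test 1: faults giving observed 1 are {G5 stuck-at-1}.
Only G5 stuck-at-1 is consistent with every test.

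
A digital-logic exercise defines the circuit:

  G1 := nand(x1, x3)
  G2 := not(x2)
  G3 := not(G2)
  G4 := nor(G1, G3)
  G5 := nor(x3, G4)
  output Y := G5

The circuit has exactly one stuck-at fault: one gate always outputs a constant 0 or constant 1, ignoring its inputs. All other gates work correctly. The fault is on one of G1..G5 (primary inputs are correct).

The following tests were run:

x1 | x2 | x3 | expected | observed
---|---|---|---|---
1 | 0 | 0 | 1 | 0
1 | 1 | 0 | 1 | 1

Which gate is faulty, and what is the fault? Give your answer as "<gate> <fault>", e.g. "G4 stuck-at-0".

G1 stuck-at-0

Fault-free values for test 1 (x1=1, x2=0, x3=0): G1=1, G2=1, G3=0, G4=0, G5=1, giving Y=1. Observed 0.
Test 1: faults giving observed 0 are {G1 stuck-at-0, G4 stuck-at-1, G5 stuck-at-0}.
Test 2 (x1=1, x2=1, x3=0): fault-free G1=1, G2=0, G3=1, G4=0, G5=1 → 1; observed 1. Eliminates G4 stuck-at-1, G5 stuck-at-0.
Only G1 stuck-at-0 is consistent with every test.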